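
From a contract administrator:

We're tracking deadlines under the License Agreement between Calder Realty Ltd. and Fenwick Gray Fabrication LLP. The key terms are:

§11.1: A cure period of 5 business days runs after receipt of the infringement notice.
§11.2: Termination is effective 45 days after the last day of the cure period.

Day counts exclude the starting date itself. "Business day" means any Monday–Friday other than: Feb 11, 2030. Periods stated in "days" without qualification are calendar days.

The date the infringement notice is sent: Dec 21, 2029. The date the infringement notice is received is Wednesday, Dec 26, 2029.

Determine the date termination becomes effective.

Feb 16, 2030

The last day of the cure period: 5 business days after Wednesday, Dec 26, 2029, skipping weekends — Dec 27, Dec 28, Dec 31, Jan 1, Jan 2 — lands on Wednesday, Jan 2, 2030.
The date termination becomes effective: Jan 2, 2030 + 45 days = Feb 16, 2030.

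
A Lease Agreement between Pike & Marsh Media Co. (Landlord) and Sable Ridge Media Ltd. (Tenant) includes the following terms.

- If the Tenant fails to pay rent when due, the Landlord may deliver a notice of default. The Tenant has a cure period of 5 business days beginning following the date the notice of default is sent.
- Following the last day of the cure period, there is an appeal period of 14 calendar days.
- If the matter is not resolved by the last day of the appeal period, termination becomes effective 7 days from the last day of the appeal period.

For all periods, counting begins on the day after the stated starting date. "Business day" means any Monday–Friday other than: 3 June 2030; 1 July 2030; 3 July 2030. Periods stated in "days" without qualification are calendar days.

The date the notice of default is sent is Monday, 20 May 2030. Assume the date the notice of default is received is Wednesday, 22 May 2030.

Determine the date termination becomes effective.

17 June 2030

The last day of the cure period: counting 5 business days from Monday, 20 May 2030 (May 21, May 22, May 23, May 24, May 27, skipping weekends) reaches Monday, 27 May 2030.
The last day of the appeal period: 27 May 2030 + 14 days = 10 June 2030.
The date termination becomes effective: 7 calendar days after 10 June 2030 is 17 June 2030.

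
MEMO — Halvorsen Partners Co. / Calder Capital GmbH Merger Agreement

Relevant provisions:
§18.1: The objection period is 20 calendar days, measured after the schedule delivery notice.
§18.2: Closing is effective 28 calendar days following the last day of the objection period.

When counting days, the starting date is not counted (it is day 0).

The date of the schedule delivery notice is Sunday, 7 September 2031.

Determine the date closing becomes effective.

25 October 2031

Adding 20 calendar days to 7 September 2031 gives 27 September 2031, which is the last day of the objection period.
Adding 28 calendar days to 27 September 2031 gives 25 October 2031, which is the date closing becomes effective.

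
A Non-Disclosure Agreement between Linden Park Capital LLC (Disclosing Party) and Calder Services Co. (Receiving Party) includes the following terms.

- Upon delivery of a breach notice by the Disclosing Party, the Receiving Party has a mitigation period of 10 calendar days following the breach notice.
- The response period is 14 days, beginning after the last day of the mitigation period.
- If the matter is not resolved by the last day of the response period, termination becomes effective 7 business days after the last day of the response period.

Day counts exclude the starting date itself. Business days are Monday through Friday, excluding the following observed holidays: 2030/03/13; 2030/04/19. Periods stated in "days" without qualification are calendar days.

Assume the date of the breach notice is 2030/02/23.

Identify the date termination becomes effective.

2030/03/28

Adding 10 calendar days to 2030/02/23 gives 2030/03/05, which is the last day of the mitigation period.
The last day of the response period: 14 calendar days after 2030/03/05 is 2030/03/19.
From Tuesday, 2030/03/19, 7 business days (Mar 20, Mar 21, Mar 22, Mar 25, Mar 26, Mar 27, Mar 28, skipping weekends) brings us to Thursday, 2030/03/28, which is the date termination becomes effective.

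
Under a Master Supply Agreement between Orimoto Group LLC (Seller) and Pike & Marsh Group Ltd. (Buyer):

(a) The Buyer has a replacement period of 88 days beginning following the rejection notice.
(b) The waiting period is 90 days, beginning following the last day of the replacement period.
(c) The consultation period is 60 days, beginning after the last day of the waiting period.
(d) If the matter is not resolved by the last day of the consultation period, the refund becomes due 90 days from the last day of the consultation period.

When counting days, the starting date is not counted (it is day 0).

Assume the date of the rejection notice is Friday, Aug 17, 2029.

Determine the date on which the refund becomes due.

Jul 11, 2030

The last day of the replacement period: Aug 17, 2029 + 88 days = Nov 13, 2029.
Adding 90 calendar days to Nov 13, 2029 gives Feb 11, 2030, which is the last day of the waiting period.
The last day of the consultation period: 60 calendar days after Feb 11, 2030 is Apr 12, 2030.
Adding 90 calendar days to Apr 12, 2030 gives Jul 11, 2030, which is the date on which the refund becomes due.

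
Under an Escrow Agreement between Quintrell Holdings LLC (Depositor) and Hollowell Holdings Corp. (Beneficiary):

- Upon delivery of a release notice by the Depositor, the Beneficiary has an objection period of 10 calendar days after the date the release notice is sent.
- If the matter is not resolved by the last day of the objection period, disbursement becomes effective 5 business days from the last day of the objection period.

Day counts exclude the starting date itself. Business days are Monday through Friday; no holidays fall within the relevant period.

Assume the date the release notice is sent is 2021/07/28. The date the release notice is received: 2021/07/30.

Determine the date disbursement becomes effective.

2021/08/13

The last day of the objection period: 2021/07/28 + 10 days = 2021/08/07.
The date disbursement becomes effective: counting 5 business days from Saturday, 2021/08/07 (Aug 9, Aug 10, Aug 11, Aug 12, Aug 13, skipping weekends) reaches Friday, 2021/08/13.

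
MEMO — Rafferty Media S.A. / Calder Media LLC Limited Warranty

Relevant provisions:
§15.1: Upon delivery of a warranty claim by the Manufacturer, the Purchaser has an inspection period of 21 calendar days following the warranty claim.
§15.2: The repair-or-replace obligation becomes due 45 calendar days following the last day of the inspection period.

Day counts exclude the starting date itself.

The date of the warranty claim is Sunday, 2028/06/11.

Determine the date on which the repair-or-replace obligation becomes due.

2028/08/16

The last day of the inspection period: 21 calendar days after 2028/06/11 is 2028/07/02.
Adding 45 calendar days to 2028/07/02 gives 2028/08/16, which is the date on which the repair-or-replace obligation becomes due.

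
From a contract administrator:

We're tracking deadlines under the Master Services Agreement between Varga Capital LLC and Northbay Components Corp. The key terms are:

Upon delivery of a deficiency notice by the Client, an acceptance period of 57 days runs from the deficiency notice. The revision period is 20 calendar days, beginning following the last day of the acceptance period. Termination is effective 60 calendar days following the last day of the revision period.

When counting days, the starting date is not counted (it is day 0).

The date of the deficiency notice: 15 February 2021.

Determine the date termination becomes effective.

The last day of the acceptance period: 57 calendar days after 15 February 2021 is 13 April 2021.
Adding 20 calendar days to 13 April 2021 gives 3 May 2021, which is the last day of the revision period.
The date termination becomes effective: 60 calendar days after 3 May 2021 is 2 July 2021.

2 July 2021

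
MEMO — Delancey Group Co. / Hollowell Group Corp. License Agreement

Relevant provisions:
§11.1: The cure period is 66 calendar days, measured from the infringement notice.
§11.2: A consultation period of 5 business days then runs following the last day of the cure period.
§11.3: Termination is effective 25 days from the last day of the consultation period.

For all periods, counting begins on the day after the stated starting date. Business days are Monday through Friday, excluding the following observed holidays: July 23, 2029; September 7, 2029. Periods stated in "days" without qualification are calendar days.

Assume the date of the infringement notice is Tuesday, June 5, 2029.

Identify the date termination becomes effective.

September 11, 2029

The last day of the cure period: June 5, 2029 + 66 days = August 10, 2029.
The last day of the consultation period: counting 5 business days from Friday, August 10, 2029 (Aug 13, Aug 14, Aug 15, Aug 16, Aug 17, skipping weekends) reaches Friday, August 17, 2029.
The date termination becomes effective: August 17, 2029 + 25 days = September 11, 2029.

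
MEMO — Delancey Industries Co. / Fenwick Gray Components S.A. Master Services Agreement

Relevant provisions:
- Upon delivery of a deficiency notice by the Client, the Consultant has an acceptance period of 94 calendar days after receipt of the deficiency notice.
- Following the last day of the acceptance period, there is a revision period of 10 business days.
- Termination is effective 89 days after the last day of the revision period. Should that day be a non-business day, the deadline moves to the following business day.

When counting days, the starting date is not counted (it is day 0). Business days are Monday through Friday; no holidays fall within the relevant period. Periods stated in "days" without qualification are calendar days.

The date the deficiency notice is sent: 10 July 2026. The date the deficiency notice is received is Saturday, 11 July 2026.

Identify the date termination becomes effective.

The last day of the acceptance period: 94 calendar days after 11 July 2026 is 13 October 2026.
From Tuesday, 13 October 2026, 10 business days (Oct 14, Oct 15, Oct 16, Oct 19, Oct 20, Oct 21, Oct 22, Oct 23, Oct 26, Oct 27, skipping weekends) brings us to Tuesday, 27 October 2026, which is the last day of the revision period.
The date termination becomes effective: 27 October 2026 + 89 days = 24 January 2027. That falls on a Sunday, so it rolls to the next business day, Monday, 25 January 2027.

25 January 2027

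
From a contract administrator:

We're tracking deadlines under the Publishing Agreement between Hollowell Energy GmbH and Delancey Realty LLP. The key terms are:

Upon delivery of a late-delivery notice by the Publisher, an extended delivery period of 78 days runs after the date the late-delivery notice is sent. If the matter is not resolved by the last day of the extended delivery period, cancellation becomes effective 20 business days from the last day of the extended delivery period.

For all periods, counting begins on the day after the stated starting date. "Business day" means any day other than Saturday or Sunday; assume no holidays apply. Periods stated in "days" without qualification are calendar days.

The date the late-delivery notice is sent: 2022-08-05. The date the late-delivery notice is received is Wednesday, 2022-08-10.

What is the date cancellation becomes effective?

The last day of the extended delivery period: 2022-08-05 + 78 days = 2022-10-22.
From Saturday, 2022-10-22, 20 business days (Oct 24, Oct 25, Oct 26, Oct 27, …, Nov 16, Nov 17, Nov 18, skipping weekends) brings us to Friday, 2022-11-18, which is the date cancellation becomes effective.

2022-11-18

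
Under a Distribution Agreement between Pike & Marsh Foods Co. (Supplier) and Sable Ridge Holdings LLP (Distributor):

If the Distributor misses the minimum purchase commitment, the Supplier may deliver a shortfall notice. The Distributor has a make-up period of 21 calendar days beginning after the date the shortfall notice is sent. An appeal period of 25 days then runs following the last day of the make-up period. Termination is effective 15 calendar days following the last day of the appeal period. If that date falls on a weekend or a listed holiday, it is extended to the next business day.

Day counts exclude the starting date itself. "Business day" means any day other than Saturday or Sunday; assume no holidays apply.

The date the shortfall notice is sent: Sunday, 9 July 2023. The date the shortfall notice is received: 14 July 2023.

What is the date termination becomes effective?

The last day of the make-up period: 21 calendar days after 9 July 2023 is 30 July 2023.
The last day of the appeal period: 30 July 2023 + 25 days = 24 August 2023.
The date termination becomes effective: 15 calendar days after 24 August 2023 is 8 September 2023. 8 September 2023 is a Friday, so no roll-forward applies.

8 September 2023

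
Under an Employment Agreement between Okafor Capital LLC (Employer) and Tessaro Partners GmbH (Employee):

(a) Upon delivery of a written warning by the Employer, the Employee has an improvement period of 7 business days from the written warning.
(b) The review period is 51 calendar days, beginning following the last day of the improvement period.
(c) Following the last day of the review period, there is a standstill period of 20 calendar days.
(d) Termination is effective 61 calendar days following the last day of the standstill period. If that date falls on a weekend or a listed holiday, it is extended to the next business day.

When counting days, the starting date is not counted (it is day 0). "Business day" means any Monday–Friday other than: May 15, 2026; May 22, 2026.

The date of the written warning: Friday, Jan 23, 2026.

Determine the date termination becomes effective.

From Friday, Jan 23, 2026, 7 business days (Jan 26, Jan 27, Jan 28, Jan 29, Jan 30, Feb 2, Feb 3, skipping weekends) brings us to Tuesday, Feb 3, 2026, which is the last day of the improvement period.
The last day of the review period: Feb 3, 2026 + 51 days = Mar 26, 2026.
The last day of the standstill period: Mar 26, 2026 + 20 days = Apr 15, 2026.
Adding 61 calendar days to Apr 15, 2026 gives Jun 15, 2026, which is the date termination becomes effective. Jun 15, 2026 is a Monday and is not a listed holiday, so no roll-forward applies.

Jun 15, 2026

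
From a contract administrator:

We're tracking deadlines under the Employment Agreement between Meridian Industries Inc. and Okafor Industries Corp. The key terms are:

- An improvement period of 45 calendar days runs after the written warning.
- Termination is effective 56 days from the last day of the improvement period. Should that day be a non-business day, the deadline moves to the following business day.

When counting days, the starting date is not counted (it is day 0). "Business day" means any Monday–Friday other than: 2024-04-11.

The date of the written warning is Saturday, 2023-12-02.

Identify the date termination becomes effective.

The last day of the improvement period: 2023-12-02 + 45 days = 2024-01-16.
Adding 56 calendar days to 2024-01-16 gives 2024-03-12, which is the date termination becomes effective. 2024-03-12 is a Tuesday and is not a listed holiday, so no roll-forward applies.

2024-03-12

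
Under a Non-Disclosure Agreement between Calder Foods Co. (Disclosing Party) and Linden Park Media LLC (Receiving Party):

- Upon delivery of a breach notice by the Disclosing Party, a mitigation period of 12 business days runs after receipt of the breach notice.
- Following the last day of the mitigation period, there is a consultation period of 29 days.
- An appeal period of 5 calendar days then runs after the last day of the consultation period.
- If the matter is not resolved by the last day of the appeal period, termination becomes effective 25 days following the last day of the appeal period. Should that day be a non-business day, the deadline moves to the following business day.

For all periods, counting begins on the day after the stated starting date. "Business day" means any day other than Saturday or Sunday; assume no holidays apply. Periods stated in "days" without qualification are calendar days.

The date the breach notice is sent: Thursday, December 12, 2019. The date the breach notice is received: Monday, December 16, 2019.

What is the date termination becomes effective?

March 2, 2020

From Monday, December 16, 2019, 12 business days (Dec 17, Dec 18, Dec 19, Dec 20, …, Dec 30, Dec 31, Jan 1, skipping weekends) brings us to Wednesday, January 1, 2020, which is the last day of the mitigation period.
Adding 29 calendar days to January 1, 2020 gives January 30, 2020, which is the last day of the consultation period.
The last day of the appeal period: 5 calendar days after January 30, 2020 is February 4, 2020.
Adding 25 calendar days to February 4, 2020 gives February 29, 2020, which is the date termination becomes effective. That falls on a Saturday, so it rolls to the next business day, Monday, March 2, 2020.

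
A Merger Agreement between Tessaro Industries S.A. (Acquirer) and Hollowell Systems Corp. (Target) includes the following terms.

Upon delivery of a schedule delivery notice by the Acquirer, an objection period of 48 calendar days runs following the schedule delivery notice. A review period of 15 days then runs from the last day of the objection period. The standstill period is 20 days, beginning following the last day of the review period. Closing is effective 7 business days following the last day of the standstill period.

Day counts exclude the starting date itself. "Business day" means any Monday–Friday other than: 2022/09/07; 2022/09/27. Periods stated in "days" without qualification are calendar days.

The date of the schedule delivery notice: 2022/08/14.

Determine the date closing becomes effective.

2022/11/15

The last day of the objection period: 48 calendar days after 2022/08/14 is 2022/10/01.
Adding 15 calendar days to 2022/10/01 gives 2022/10/16, which is the last day of the review period.
Adding 20 calendar days to 2022/10/16 gives 2022/11/05, which is the last day of the standstill period.
The date closing becomes effective: 7 business days after Saturday, 2022/11/05, skipping weekends — Nov 7, Nov 8, Nov 9, Nov 10, Nov 11, Nov 14, Nov 15 — lands on Tuesday, 2022/11/15.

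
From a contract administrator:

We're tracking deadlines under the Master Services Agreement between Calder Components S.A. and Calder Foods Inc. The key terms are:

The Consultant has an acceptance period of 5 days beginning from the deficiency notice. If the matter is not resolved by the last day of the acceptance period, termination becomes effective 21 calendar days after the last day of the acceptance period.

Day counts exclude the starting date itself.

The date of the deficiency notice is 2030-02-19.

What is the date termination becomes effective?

2030-03-17

The last day of the acceptance period: 2030-02-19 + 5 days = 2030-02-24.
The date termination becomes effective: 2030-02-24 + 21 days = 2030-03-17.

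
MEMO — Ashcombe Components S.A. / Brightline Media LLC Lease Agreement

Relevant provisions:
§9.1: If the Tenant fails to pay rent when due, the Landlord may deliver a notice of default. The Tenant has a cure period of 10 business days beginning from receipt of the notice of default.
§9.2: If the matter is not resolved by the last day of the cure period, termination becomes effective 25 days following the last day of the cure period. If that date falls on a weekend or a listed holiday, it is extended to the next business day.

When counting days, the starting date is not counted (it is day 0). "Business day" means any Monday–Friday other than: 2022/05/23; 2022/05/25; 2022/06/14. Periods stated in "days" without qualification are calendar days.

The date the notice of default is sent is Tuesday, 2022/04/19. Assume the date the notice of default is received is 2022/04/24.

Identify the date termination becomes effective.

The last day of the cure period: counting 10 business days from Sunday, 2022/04/24 (Apr 25, Apr 26, Apr 27, Apr 28, Apr 29, May 2, May 3, May 4, May 5, May 6, skipping weekends) reaches Friday, 2022/05/06.
The date termination becomes effective: 25 calendar days after 2022/05/06 is 2022/05/31. 2022/05/31 is a Tuesday and is not a listed holiday, so no roll-forward applies.

2022/05/31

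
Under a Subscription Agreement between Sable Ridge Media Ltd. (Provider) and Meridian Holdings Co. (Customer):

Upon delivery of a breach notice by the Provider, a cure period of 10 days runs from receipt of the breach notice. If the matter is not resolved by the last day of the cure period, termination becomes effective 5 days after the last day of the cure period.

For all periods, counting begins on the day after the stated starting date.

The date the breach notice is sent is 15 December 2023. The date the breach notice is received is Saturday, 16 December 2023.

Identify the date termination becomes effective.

Adding 10 calendar days to 16 December 2023 gives 26 December 2023, which is the last day of the cure period.
The date termination becomes effective: 26 December 2023 + 5 days = 31 December 2023.

31 December 2023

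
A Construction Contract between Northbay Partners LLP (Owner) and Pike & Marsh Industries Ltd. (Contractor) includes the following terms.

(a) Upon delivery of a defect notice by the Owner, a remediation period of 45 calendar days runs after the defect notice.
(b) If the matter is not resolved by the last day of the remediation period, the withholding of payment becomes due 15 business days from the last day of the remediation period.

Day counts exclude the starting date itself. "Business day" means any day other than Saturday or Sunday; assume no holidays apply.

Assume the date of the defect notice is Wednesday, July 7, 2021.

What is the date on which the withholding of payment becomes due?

Adding 45 calendar days to July 7, 2021 gives August 21, 2021, which is the last day of the remediation period.
From Saturday, August 21, 2021, 15 business days (Aug 23, Aug 24, Aug 25, Aug 26, …, Sep 8, Sep 9, Sep 10, skipping weekends) brings us to Friday, September 10, 2021, which is the date on which the withholding of payment becomes due.

September 10, 2021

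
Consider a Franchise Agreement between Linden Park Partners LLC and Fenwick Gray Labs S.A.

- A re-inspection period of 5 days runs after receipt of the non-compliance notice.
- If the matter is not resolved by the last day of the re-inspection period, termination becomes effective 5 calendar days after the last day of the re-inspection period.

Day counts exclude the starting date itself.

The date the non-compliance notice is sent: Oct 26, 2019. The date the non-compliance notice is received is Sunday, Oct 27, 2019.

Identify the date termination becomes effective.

Nov 6, 2019

The last day of the re-inspection period: 5 calendar days after Oct 27, 2019 is Nov 1, 2019.
Adding 5 calendar days to Nov 1, 2019 gives Nov 6, 2019, which is the date termination becomes effective.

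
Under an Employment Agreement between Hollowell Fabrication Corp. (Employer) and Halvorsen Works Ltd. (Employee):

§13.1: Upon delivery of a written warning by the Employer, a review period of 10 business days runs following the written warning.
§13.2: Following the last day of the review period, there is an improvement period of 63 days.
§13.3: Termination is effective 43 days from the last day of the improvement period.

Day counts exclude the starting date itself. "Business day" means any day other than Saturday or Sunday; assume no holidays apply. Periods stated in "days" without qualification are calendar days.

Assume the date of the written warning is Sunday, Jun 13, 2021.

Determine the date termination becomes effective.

The last day of the review period: counting 10 business days from Sunday, Jun 13, 2021 (Jun 14, Jun 15, Jun 16, Jun 17, Jun 18, Jun 21, Jun 22, Jun 23, Jun 24, Jun 25, skipping weekends) reaches Friday, Jun 25, 2021.
Adding 63 calendar days to Jun 25, 2021 gives Aug 27, 2021, which is the last day of the improvement period.
Adding 43 calendar days to Aug 27, 2021 gives Oct 9, 2021, which is the date termination becomes effective.

Oct 9, 2021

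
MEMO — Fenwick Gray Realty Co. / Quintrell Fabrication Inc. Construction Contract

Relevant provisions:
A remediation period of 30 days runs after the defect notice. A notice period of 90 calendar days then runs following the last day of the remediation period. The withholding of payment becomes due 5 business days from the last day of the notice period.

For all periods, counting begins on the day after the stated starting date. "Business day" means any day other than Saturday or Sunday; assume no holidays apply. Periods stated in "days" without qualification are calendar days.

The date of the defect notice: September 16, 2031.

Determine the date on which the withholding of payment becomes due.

January 21, 2032

The last day of the remediation period: September 16, 2031 + 30 days = October 16, 2031.
The last day of the notice period: October 16, 2031 + 90 days = January 14, 2032.
From Wednesday, January 14, 2032, 5 business days (Jan 15, Jan 16, Jan 19, Jan 20, Jan 21, skipping weekends) brings us to Wednesday, January 21, 2032, which is the date on which the withholding of payment becomes due.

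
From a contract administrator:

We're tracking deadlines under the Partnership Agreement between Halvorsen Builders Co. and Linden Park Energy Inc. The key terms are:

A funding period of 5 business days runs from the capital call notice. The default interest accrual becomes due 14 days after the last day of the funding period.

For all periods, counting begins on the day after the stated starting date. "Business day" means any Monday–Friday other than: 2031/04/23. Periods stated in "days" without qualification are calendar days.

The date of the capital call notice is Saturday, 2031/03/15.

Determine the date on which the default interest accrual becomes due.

The last day of the funding period: 5 business days after Saturday, 2031/03/15, skipping weekends — Mar 17, Mar 18, Mar 19, Mar 20, Mar 21 — lands on Friday, 2031/03/21.
The date on which the default interest accrual becomes due: 14 calendar days after 2031/03/21 is 2031/04/04.

2031/04/04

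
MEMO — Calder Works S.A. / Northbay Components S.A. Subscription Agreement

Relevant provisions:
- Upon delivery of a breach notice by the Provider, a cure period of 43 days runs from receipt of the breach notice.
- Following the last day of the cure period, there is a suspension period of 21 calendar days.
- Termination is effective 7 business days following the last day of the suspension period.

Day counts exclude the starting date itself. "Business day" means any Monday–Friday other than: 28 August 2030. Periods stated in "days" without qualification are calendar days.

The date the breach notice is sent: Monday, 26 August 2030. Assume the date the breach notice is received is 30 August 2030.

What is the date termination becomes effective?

The last day of the cure period: 30 August 2030 + 43 days = 12 October 2030.
Adding 21 calendar days to 12 October 2030 gives 2 November 2030, which is the last day of the suspension period.
The date termination becomes effective: 7 business days after Saturday, 2 November 2030, skipping weekends — Nov 4, Nov 5, Nov 6, Nov 7, Nov 8, Nov 11, Nov 12 — lands on Tuesday, 12 November 2030.

12 November 2030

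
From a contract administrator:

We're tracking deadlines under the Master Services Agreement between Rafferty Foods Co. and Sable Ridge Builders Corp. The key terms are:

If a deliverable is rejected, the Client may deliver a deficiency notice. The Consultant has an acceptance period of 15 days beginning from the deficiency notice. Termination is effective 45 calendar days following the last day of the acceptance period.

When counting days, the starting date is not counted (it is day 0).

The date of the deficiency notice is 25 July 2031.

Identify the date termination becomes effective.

The last day of the acceptance period: 25 July 2031 + 15 days = 9 August 2031.
Adding 45 calendar days to 9 August 2031 gives 23 September 2031, which is the date termination becomes effective.

23 September 2031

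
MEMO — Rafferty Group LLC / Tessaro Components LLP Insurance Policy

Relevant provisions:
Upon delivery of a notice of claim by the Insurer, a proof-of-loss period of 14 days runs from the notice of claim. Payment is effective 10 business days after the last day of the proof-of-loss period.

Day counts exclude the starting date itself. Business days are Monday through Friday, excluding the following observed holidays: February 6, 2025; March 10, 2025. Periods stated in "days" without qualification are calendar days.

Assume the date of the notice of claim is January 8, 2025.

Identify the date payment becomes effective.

February 5, 2025

Adding 14 calendar days to January 8, 2025 gives January 22, 2025, which is the last day of the proof-of-loss period.
From Wednesday, January 22, 2025, 10 business days (Jan 23, Jan 24, Jan 27, Jan 28, Jan 29, Jan 30, Jan 31, Feb 3, Feb 4, Feb 5, skipping weekends) brings us to Wednesday, February 5, 2025, which is the date payment becomes effective.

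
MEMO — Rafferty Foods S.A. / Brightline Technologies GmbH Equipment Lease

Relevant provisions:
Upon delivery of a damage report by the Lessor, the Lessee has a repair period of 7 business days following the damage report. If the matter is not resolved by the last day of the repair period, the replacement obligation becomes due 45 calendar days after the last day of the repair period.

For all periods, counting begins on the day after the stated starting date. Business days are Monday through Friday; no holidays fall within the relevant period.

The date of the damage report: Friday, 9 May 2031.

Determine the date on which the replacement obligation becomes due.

4 July 2031

The last day of the repair period: 7 business days after Friday, 9 May 2031, skipping weekends — May 12, May 13, May 14, May 15, May 16, May 19, May 20 — lands on Tuesday, 20 May 2031.
Adding 45 calendar days to 20 May 2031 gives 4 July 2031, which is the date on which the replacement obligation becomes due.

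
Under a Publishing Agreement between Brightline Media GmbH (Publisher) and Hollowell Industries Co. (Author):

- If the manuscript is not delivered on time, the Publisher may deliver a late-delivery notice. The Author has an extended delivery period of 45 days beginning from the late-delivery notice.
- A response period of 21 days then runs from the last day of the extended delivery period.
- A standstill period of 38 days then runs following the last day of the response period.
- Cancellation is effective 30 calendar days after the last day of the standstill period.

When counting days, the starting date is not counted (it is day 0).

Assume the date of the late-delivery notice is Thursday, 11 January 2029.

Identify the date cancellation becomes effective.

25 May 2029

The last day of the extended delivery period: 11 January 2029 + 45 days = 25 February 2029.
The last day of the response period: 21 calendar days after 25 February 2029 is 18 March 2029.
The last day of the standstill period: 38 calendar days after 18 March 2029 is 25 April 2029.
The date cancellation becomes effective: 25 April 2029 + 30 days = 25 May 2029.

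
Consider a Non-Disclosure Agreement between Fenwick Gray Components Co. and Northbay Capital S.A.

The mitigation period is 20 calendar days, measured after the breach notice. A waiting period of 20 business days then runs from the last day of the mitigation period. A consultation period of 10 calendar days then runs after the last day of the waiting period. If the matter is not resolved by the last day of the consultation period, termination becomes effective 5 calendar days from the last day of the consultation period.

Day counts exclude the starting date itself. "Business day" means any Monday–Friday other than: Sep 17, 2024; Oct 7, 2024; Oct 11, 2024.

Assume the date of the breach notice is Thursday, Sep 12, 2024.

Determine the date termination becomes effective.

The last day of the mitigation period: Sep 12, 2024 + 20 days = Oct 2, 2024.
The last day of the waiting period: counting 20 business days from Wednesday, Oct 2, 2024 (Oct 3, Oct 4, Oct 8, Oct 9, …, Oct 30, Oct 31, Nov 1, skipping weekends and the listed holidays on Oct 7, Oct 11) reaches Friday, Nov 1, 2024.
The last day of the consultation period: 10 calendar days after Nov 1, 2024 is Nov 11, 2024.
The date termination becomes effective: Nov 11, 2024 + 5 days = Nov 16, 2024.

Nov 16, 2024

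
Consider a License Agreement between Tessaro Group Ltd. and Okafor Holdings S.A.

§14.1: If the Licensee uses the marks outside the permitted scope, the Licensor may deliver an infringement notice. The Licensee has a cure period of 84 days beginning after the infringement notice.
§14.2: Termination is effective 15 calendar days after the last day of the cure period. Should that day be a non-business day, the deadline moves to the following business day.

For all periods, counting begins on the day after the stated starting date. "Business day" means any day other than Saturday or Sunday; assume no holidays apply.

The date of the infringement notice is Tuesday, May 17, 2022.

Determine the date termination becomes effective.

The last day of the cure period: May 17, 2022 + 84 days = Aug 9, 2022.
The date termination becomes effective: 15 calendar days after Aug 9, 2022 is Aug 24, 2022. Aug 24, 2022 is a Wednesday, so no roll-forward applies.

Aug 24, 2022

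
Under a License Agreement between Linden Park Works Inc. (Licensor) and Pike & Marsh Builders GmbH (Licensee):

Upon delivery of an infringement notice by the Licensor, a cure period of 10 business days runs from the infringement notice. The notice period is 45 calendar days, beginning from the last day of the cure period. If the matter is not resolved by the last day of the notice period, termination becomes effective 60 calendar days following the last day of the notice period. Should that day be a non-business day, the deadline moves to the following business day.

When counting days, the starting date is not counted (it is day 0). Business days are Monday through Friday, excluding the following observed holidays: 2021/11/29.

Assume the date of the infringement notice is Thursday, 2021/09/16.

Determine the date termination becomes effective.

The last day of the cure period: counting 10 business days from Thursday, 2021/09/16 (Sep 17, Sep 20, Sep 21, Sep 22, Sep 23, Sep 24, Sep 27, Sep 28, Sep 29, Sep 30, skipping weekends) reaches Thursday, 2021/09/30.
The last day of the notice period: 45 calendar days after 2021/09/30 is 2021/11/14.
Adding 60 calendar days to 2021/11/14 gives 2022/01/13, which is the date termination becomes effective. 2022/01/13 is a Thursday and is not a listed holiday, so no roll-forward applies.

2022/01/13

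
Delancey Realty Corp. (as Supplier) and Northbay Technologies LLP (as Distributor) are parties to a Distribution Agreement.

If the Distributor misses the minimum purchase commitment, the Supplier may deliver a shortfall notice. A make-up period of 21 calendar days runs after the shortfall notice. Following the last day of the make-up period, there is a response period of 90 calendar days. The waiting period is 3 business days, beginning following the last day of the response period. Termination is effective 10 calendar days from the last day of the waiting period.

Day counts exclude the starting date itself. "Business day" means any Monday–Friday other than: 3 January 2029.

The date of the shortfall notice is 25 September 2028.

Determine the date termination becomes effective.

Adding 21 calendar days to 25 September 2028 gives 16 October 2028, which is the last day of the make-up period.
Adding 90 calendar days to 16 October 2028 gives 14 January 2029, which is the last day of the response period.
From Sunday, 14 January 2029, 3 business days (Jan 15, Jan 16, Jan 17, skipping weekends) brings us to Wednesday, 17 January 2029, which is the last day of the waiting period.
The date termination becomes effective: 17 January 2029 + 10 days = 27 January 2029.

27 January 2029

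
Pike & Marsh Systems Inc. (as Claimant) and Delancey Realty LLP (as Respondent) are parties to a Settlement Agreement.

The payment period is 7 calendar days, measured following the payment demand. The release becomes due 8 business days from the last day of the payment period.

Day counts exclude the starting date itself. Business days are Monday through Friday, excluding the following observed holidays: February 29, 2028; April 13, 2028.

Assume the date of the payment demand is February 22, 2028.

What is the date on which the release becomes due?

March 10, 2028

Adding 7 calendar days to February 22, 2028 gives February 29, 2028, which is the last day of the payment period.
The date on which the release becomes due: counting 8 business days from Tuesday, February 29, 2028 (Mar 1, Mar 2, Mar 3, Mar 6, Mar 7, Mar 8, Mar 9, Mar 10, skipping weekends) reaches Friday, March 10, 2028.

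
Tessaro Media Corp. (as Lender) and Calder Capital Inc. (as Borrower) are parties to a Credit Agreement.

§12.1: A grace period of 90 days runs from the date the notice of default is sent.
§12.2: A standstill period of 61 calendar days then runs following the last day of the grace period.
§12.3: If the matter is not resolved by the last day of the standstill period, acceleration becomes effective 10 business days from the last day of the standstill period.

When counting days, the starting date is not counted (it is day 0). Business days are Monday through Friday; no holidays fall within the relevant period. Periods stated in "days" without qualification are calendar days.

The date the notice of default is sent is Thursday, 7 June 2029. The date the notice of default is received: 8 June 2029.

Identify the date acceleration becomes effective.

19 November 2029

The last day of the grace period: 7 June 2029 + 90 days = 5 September 2029.
Adding 61 calendar days to 5 September 2029 gives 5 November 2029, which is the last day of the standstill period.
The date acceleration becomes effective: 10 business days after Monday, 5 November 2029, skipping weekends — Nov 6, Nov 7, Nov 8, Nov 9, Nov 12, Nov 13, Nov 14, Nov 15, Nov 16, Nov 19 — lands on Monday, 19 November 2029.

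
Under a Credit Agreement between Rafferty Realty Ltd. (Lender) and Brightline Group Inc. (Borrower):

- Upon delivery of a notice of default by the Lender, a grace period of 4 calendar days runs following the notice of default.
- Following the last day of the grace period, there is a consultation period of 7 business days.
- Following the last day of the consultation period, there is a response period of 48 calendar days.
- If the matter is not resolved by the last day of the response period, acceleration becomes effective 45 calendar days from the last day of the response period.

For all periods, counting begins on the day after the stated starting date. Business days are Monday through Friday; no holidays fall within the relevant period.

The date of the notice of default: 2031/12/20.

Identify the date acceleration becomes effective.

2032/04/04

The last day of the grace period: 2031/12/20 + 4 days = 2031/12/24.
The last day of the consultation period: 7 business days after Wednesday, 2031/12/24, skipping weekends — Dec 25, Dec 26, Dec 29, Dec 30, Dec 31, Jan 1, Jan 2 — lands on Friday, 2032/01/02.
Adding 48 calendar days to 2032/01/02 gives 2032/02/19, which is the last day of the response period.
Adding 45 calendar days to 2032/02/19 gives 2032/04/04, which is the date acceleration becomes effective.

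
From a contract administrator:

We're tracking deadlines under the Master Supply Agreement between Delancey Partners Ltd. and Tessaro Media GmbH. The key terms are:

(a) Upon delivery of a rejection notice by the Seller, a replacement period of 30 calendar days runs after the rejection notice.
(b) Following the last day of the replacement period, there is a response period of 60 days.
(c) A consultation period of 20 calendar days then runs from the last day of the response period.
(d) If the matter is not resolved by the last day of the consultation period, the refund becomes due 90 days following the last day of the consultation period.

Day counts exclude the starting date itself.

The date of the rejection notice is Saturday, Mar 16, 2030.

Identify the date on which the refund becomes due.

Adding 30 calendar days to Mar 16, 2030 gives Apr 15, 2030, which is the last day of the replacement period.
The last day of the response period: 60 calendar days after Apr 15, 2030 is Jun 14, 2030.
The last day of the consultation period: Jun 14, 2030 + 20 days = Jul 4, 2030.
The date on which the refund becomes due: 90 calendar days after Jul 4, 2030 is Oct 2, 2030.

Oct 2, 2030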